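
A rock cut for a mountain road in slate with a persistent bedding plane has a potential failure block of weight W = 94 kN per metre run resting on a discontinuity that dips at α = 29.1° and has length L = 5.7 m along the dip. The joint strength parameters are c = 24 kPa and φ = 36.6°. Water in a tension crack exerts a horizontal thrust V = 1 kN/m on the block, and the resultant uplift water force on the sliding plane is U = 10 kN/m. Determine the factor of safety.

FS = 4.08

Resolving the block weight along and normal to the plane and applying the Mohr–Coulomb strength on the joint:
N' = W cosα − U − V sinα = 94·cos29.1° − 10 − 1·sin29.1° = 71.6 kN/m
Driving force T = W sinα + V cosα = 94·sin29.1° + 1·cos29.1° = 46.6 kN/m
Resisting force R = c·L + N'·tanφ = 24·5.7 + 71.6·tan36.6° = 136.8 + 53.2 = 190.0 kN/m
FS = R / T = 190.0 / 46.6 = 4.078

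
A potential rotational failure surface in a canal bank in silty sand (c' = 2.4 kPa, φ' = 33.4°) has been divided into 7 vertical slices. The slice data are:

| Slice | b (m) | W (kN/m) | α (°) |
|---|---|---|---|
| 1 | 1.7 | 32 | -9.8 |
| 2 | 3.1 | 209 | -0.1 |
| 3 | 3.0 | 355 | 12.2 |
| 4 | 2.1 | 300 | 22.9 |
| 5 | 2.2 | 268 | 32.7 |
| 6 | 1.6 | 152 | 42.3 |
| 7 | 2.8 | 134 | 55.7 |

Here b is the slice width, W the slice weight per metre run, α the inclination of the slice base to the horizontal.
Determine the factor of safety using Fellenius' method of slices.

Ordinary method of slices: FS = Σ[c'·Δl_i + (W_i cosα_i)·tanφ'] / Σ W_i sinα_i, with Δl_i = b_i / cosα_i.
Slice 1: Δl = 1.7/cos(-9.8°) = 1.725 m; N'_1 = 32·cos(-9.8°) = 31.5; c'Δl = 4.14; W sinα = -5.4
Slice 2: Δl = 3.1/cos(-0.1°) = 3.100 m; N'_2 = 209·cos(-0.1°) = 209.0; c'Δl = 7.44; W sinα = -0.4
Slice 3: Δl = 3.0/cos12.2° = 3.069 m; N'_3 = 355·cos12.2° = 347.0; c'Δl = 7.37; W sinα = 75.0
Slice 4: Δl = 2.1/cos22.9° = 2.280 m; N'_4 = 300·cos22.9° = 276.4; c'Δl = 5.47; W sinα = 116.7
Slice 5: Δl = 2.2/cos32.7° = 2.614 m; N'_5 = 268·cos32.7° = 225.5; c'Δl = 6.27; W sinα = 144.8
Slice 6: Δl = 1.6/cos42.3° = 2.163 m; N'_6 = 152·cos42.3° = 112.4; c'Δl = 5.19; W sinα = 102.3
Slice 7: Δl = 2.8/cos55.7° = 4.969 m; N'_7 = 134·cos55.7° = 75.5; c'Δl = 11.92; W sinα = 110.7
Σc'Δl = 47.8 kN/m; ΣN' = 1277.3 kN/m; ΣW sinα = 543.7 kN/m
Resisting = 47.8 + 1277.3·tan33.4° = 47.8 + 842.2 = 890.1 kN/m
FS = 890.1 / 543.7 = 1.637

FS = 1.64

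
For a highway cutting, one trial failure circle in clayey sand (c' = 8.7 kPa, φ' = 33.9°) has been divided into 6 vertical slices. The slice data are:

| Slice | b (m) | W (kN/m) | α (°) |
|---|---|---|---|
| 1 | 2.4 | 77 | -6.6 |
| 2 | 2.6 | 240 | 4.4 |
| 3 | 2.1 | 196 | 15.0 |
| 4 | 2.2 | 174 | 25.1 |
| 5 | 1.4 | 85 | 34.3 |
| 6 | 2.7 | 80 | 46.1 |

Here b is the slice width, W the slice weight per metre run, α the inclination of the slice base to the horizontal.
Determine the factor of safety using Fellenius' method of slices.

Ordinary method of slices: FS = Σ[c'·Δl_i + (W_i cosα_i)·tanφ'] / Σ W_i sinα_i, with Δl_i = b_i / cosα_i.
Slice 1: Δl = 2.4/cos(-6.6°) = 2.416 m; N'_1 = 77·cos(-6.6°) = 76.5; c'Δl = 21.02; W sinα = -8.9
Slice 2: Δl = 2.6/cos4.4° = 2.608 m; N'_2 = 240·cos4.4° = 239.3; c'Δl = 22.69; W sinα = 18.4
Slice 3: Δl = 2.1/cos15.0° = 2.174 m; N'_3 = 196·cos15.0° = 189.3; c'Δl = 18.91; W sinα = 50.7
Slice 4: Δl = 2.2/cos25.1° = 2.429 m; N'_4 = 174·cos25.1° = 157.6; c'Δl = 21.14; W sinα = 73.8
Slice 5: Δl = 1.4/cos34.3° = 1.695 m; N'_5 = 85·cos34.3° = 70.2; c'Δl = 14.74; W sinα = 47.9
Slice 6: Δl = 2.7/cos46.1° = 3.894 m; N'_6 = 80·cos46.1° = 55.5; c'Δl = 33.88; W sinα = 57.6
Σc'Δl = 132.4 kN/m; ΣN' = 788.4 kN/m; ΣW sinα = 239.6 kN/m
Resisting = 132.4 + 788.4·tan33.9° = 132.4 + 529.8 = 662.1 kN/m
FS = 662.1 / 239.6 = 2.763

FS = 2.76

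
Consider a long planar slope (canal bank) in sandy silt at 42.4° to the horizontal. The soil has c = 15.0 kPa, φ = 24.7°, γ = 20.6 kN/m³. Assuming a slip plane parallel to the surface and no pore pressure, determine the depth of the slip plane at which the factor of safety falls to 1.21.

Setting FS = 1.21 in FS = [c + γz cos²β tanφ] / [γz sinβ cosβ] and solving for z:
z = c / [γ cosβ (FS·sinβ − cosβ·tanφ)]
  = 15.0 / [20.6·cos42.4°·(1.21·sin42.4° − cos42.4°·tan24.7°)]
  = 15.0 / [20.6·0.7385·(1.21·0.6743 − 0.7385·0.4599)]
  = 15.0 / 7.2449 = 2.070 m

z = 2.07 m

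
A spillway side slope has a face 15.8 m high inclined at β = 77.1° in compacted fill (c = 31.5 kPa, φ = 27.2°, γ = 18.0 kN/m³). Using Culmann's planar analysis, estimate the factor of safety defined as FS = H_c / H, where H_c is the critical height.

FS = 1.08

H_c = (4c/γ) · sinβ cosφ / [1 − cos(β − φ)]
    = (4·31.5/18.0) · sin77.1°·cos27.2° / [1 − cos49.9°]
    = 7.000 · 0.8670 / 0.3559 = 17.05 m
FS = H_c / H = 17.05 / 15.8 = 1.079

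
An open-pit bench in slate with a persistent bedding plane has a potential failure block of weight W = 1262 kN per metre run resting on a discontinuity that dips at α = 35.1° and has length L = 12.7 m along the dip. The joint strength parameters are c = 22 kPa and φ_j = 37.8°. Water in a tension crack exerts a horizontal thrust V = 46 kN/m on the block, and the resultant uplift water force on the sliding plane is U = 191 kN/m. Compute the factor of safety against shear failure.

FS = 1.19

Resolving the block weight along and normal to the plane and applying the Mohr–Coulomb strength on the joint:
N' = W cosα − U − V sinα = 1262·cos35.1° − 191 − 46·sin35.1° = 815.1 kN/m
Driving force T = W sinα + V cosα = 1262·sin35.1° + 46·cos35.1° = 763.3 kN/m
Resisting force R = c·L + N'·tanφ_j = 22·12.7 + 815.1·tan37.8° = 279.4 + 632.2 = 911.6 kN/m
FS = R / T = 911.6 / 763.3 = 1.194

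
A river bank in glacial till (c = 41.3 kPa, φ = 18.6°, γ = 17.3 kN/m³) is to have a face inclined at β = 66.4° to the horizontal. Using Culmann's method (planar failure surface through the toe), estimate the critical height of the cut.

H_c = 25.26 m

Culmann's analysis gives the critical failure plane at α_cr = (β + φ)/2 = (66.4 + 18.6)/2 = 42.5°, and the critical height
H_c = (4c/γ) · sinβ cosφ / [1 − cos(β − φ)]
    = (4·41.3/17.3) · sin66.4°·cos18.6° / [1 − cos(47.8°)]
    = 9.549 · 0.9164·0.9478 / [1 − 0.6717]
    = 9.549 · 0.8685 / 0.3283
    = 25.26 m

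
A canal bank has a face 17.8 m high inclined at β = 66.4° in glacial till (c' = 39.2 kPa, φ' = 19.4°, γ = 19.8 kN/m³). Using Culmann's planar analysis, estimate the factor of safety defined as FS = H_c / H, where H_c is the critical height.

FS = 1.21

H_c = (4c'/γ) · sinβ cosφ' / [1 − cos(β − φ')]
    = (4·39.2/19.8) · sin66.4°·cos19.4° / [1 − cos47.0°]
    = 7.919 · 0.8643 / 0.3180 = 21.52 m
FS = H_c / H = 21.52 / 17.8 = 1.209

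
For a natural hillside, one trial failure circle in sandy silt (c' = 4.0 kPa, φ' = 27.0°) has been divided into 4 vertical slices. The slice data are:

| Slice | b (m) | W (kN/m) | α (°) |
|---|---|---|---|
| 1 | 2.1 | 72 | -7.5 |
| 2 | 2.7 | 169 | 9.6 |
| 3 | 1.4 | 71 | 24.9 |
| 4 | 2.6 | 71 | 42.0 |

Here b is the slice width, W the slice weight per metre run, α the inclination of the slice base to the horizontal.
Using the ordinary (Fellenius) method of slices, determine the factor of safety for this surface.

Ordinary method of slices: FS = Σ[c'·Δl_i + (W_i cosα_i)·tanφ'] / Σ W_i sinα_i, with Δl_i = b_i / cosα_i.
Slice 1: Δl = 2.1/cos(-7.5°) = 2.118 m; N'_1 = 72·cos(-7.5°) = 71.4; c'Δl = 8.47; W sinα = -9.4
Slice 2: Δl = 2.7/cos9.6° = 2.738 m; N'_2 = 169·cos9.6° = 166.6; c'Δl = 10.95; W sinα = 28.2
Slice 3: Δl = 1.4/cos24.9° = 1.543 m; N'_3 = 71·cos24.9° = 64.4; c'Δl = 6.17; W sinα = 29.9
Slice 4: Δl = 2.6/cos42.0° = 3.499 m; N'_4 = 71·cos42.0° = 52.8; c'Δl = 13.99; W sinα = 47.5
Σc'Δl = 39.6 kN/m; ΣN' = 355.2 kN/m; ΣW sinα = 96.2 kN/m
Resisting = 39.6 + 355.2·tan27.0° = 39.6 + 181.0 = 220.6 kN/m
FS = 220.6 / 96.2 = 2.293

FS = 2.29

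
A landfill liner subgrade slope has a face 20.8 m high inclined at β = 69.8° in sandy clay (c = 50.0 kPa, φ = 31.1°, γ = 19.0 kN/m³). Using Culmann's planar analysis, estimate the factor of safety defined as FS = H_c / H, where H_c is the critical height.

FS = 1.85

H_c = (4c/γ) · sinβ cosφ / [1 − cos(β − φ)]
    = (4·50.0/19.0) · sin69.8°·cos31.1° / [1 − cos38.7°]
    = 10.526 · 0.8036 / 0.2196 = 38.53 m
FS = H_c / H = 38.53 / 20.8 = 1.852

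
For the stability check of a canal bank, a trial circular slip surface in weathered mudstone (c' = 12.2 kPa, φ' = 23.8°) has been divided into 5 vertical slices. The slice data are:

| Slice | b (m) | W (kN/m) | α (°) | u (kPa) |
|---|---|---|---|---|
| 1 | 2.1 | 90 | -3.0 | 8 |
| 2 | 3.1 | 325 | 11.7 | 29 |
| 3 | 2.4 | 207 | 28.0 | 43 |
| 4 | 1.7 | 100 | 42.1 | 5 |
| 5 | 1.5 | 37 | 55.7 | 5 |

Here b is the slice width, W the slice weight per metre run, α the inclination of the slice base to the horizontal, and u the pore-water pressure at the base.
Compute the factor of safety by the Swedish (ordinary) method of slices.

FS = 1.37

Ordinary method of slices: FS = Σ[c'·Δl_i + (W_i cosα_i − u_i·Δl_i)·tanφ'] / Σ W_i sinα_i, with Δl_i = b_i / cosα_i.
Slice 1: Δl = 2.1/cos(-3.0°) = 2.103 m; N'_1 = 90·cos(-3.0°) − 8·2.103 = 73.1; c'Δl = 25.66; W sinα = -4.7
Slice 2: Δl = 3.1/cos11.7° = 3.166 m; N'_2 = 325·cos11.7° − 29·3.166 = 226.4; c'Δl = 38.62; W sinα = 65.9
Slice 3: Δl = 2.4/cos28.0° = 2.718 m; N'_3 = 207·cos28.0° − 43·2.718 = 65.9; c'Δl = 33.16; W sinα = 97.2
Slice 4: Δl = 1.7/cos42.1° = 2.291 m; N'_4 = 100·cos42.1° − 5·2.291 = 62.7; c'Δl = 27.95; W sinα = 67.0
Slice 5: Δl = 1.5/cos55.7° = 2.662 m; N'_5 = 37·cos55.7° − 5·2.662 = 7.5; c'Δl = 32.47; W sinα = 30.6
Σc'Δl = 157.9 kN/m; ΣN' = 435.7 kN/m; ΣW sinα = 256.0 kN/m
Resisting = 157.9 + 435.7·tan23.8° = 157.9 + 192.2 = 350.0 kN/m
FS = 350.0 / 256.0 = 1.367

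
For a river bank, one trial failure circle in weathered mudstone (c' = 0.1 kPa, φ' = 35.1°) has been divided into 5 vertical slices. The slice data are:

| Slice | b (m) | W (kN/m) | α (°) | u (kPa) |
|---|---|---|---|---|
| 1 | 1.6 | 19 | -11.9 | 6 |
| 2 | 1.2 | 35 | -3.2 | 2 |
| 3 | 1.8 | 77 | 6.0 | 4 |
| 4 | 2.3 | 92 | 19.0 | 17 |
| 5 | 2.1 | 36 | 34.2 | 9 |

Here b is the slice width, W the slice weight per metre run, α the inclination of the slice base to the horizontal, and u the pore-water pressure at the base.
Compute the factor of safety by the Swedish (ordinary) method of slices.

Ordinary method of slices: FS = Σ[c'·Δl_i + (W_i cosα_i − u_i·Δl_i)·tanφ'] / Σ W_i sinα_i, with Δl_i = b_i / cosα_i.
Slice 1: Δl = 1.6/cos(-11.9°) = 1.635 m; N'_1 = 19·cos(-11.9°) − 6·1.635 = 8.8; c'Δl = 0.16; W sinα = -3.9
Slice 2: Δl = 1.2/cos(-3.2°) = 1.202 m; N'_2 = 35·cos(-3.2°) − 2·1.202 = 32.5; c'Δl = 0.12; W sinα = -2.0
Slice 3: Δl = 1.8/cos6.0° = 1.810 m; N'_3 = 77·cos6.0° − 4·1.810 = 69.3; c'Δl = 0.18; W sinα = 8.0
Slice 4: Δl = 2.3/cos19.0° = 2.433 m; N'_4 = 92·cos19.0° − 17·2.433 = 45.6; c'Δl = 0.24; W sinα = 30.0
Slice 5: Δl = 2.1/cos34.2° = 2.539 m; N'_5 = 36·cos34.2° − 9·2.539 = 6.9; c'Δl = 0.25; W sinα = 20.2
Σc'Δl = 1.0 kN/m; ΣN' = 163.2 kN/m; ΣW sinα = 52.4 kN/m
Resisting = 1.0 + 163.2·tan35.1° = 1.0 + 114.7 = 115.7 kN/m
FS = 115.7 / 52.4 = 2.209

FS = 2.21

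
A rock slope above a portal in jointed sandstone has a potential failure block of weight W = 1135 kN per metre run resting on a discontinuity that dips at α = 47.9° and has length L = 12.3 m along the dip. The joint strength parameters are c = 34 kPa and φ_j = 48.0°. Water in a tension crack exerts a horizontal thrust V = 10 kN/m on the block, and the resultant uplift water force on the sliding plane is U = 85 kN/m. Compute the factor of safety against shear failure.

Resolving the block weight along and normal to the plane and applying the Mohr–Coulomb strength on the joint:
N' = W cosα − U − V sinα = 1135·cos47.9° − 85 − 10·sin47.9° = 668.5 kN/m
Driving force T = W sinα + V cosα = 1135·sin47.9° + 10·cos47.9° = 848.8 kN/m
Resisting force R = c·L + N'·tanφ_j = 34·12.3 + 668.5·tan48.0° = 418.2 + 742.5 = 1160.7 kN/m
FS = R / T = 1160.7 / 848.8 = 1.367

FS = 1.37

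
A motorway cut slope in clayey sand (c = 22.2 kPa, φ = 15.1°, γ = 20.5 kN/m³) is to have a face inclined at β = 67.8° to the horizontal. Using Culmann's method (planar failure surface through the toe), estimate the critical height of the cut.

H_c = 9.83 m

Culmann's analysis gives the critical failure plane at α_cr = (β + φ)/2 = (67.8 + 15.1)/2 = 41.4°, and the critical height
H_c = (4c/γ) · sinβ cosφ / [1 − cos(β − φ)]
    = (4·22.2/20.5) · sin67.8°·cos15.1° / [1 − cos(52.7°)]
    = 4.332 · 0.9259·0.9655 / [1 − 0.6060]
    = 4.332 · 0.8939 / 0.3940
    = 9.83 m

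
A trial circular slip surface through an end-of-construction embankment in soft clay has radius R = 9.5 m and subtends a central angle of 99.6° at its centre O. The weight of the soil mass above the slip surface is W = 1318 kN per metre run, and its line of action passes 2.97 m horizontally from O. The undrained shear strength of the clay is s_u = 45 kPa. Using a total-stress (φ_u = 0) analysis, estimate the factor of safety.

FS = 1.80

Taking moments about the centre O, the resisting moment is provided by the undrained shear strength acting along the arc:
Arc length L_a = R·θ = 9.5·(99.6°·π/180) = 9.5·1.7383 = 16.51 m
M_R = s_u·L_a·R = 45·16.51·9.5 = 7059.9 kN·m/m
M_D = W·d = 1318·2.97 = 3914.5 kN·m/m
FS = M_R / M_D = 7059.9 / 3914.5 = 1.804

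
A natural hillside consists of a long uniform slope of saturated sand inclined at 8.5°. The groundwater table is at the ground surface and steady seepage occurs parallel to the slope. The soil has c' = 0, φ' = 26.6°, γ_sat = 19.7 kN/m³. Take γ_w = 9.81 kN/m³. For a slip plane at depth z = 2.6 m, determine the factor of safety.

FS = 1.68

With seepage parallel to the slope and the water table at the surface, the effective normal stress on the slip plane uses the buoyant unit weight γ' = γ_sat − γ_w while the driving shear stress uses γ_sat:
FS = [c' + γ' z cos²β tanφ'] / [γ_sat z sinβ cosβ]
(For c' = 0 this reduces to FS = (γ'/γ_sat)·tanφ'/tanβ.)
γ' = 19.7 − 9.81 = 9.89 kN/m³
Numerator = 0.0 + 9.89·2.6·cos²8.5°·tan26.6° = 0.0 + 9.89·2.6·0.9782·0.5008 = 12.595 kPa
Denominator = 19.7·2.6·sin8.5°·cos8.5° = 19.7·2.6·0.1478·0.9890 = 7.488 kPa
FS = 12.595 / 7.488 = 1.682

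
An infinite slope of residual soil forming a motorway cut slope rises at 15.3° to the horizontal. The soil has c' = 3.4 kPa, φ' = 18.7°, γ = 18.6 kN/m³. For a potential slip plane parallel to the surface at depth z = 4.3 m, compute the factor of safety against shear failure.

FS = 1.40

For an infinite slope with a slip plane parallel to the surface (no pore pressure): FS = [c' + γz cos²β tanφ'] / [γz sinβ cosβ].
γz = 18.6·4.3 = 79.98 kN/m²
Numerator = 3.4 + 79.98·cos²15.3°·tan18.7° = 3.4 + 79.98·0.9304·0.3385 = 28.587 kPa
Denominator = 79.98·sin15.3°·cos15.3° = 79.98·0.2639·0.9646 = 20.357 kPa
FS = 28.587 / 20.357 = 1.404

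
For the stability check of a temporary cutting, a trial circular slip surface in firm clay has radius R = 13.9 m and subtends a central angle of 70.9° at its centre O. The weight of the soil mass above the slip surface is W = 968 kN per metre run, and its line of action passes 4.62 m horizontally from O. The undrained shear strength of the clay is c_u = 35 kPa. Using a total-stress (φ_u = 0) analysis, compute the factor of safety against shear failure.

Taking moments about the centre O, the resisting moment is provided by the undrained shear strength acting along the arc:
Arc length L_a = R·θ = 13.9·(70.9°·π/180) = 13.9·1.2374 = 17.20 m
M_R = c_u·L_a·R = 35·17.20·13.9 = 8368.0 kN·m/m
M_D = W·d = 968·4.62 = 4472.2 kN·m/m
FS = M_R / M_D = 8368.0 / 4472.2 = 1.871

FS = 1.87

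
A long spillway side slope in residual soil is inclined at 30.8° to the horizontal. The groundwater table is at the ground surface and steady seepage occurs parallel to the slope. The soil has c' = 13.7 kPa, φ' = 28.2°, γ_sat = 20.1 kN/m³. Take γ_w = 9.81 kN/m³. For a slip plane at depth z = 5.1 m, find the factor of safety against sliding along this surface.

FS = 0.76

With seepage parallel to the slope and the water table at the surface, the effective normal stress on the slip plane uses the buoyant unit weight γ' = γ_sat − γ_w while the driving shear stress uses γ_sat:
FS = [c' + γ' z cos²β tanφ'] / [γ_sat z sinβ cosβ]
γ' = 20.1 − 9.81 = 10.29 kN/m³
Numerator = 13.7 + 10.29·5.1·cos²30.8°·tan28.2° = 13.7 + 10.29·5.1·0.7378·0.5362 = 34.461 kPa
Denominator = 20.1·5.1·sin30.8°·cos30.8° = 20.1·5.1·0.5120·0.8590 = 45.086 kPa
FS = 34.461 / 45.086 = 0.764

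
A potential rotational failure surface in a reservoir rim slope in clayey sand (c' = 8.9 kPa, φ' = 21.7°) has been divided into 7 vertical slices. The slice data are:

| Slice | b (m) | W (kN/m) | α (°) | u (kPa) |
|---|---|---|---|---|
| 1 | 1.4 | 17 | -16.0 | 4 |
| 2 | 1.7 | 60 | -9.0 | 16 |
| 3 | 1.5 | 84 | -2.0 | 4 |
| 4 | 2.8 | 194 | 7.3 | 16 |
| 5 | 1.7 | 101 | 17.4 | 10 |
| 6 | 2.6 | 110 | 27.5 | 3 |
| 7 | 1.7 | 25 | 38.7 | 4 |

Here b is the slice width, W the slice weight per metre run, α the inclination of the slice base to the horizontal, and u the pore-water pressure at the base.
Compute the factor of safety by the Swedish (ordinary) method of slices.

Ordinary method of slices: FS = Σ[c'·Δl_i + (W_i cosα_i − u_i·Δl_i)·tanφ'] / Σ W_i sinα_i, with Δl_i = b_i / cosα_i.
Slice 1: Δl = 1.4/cos(-16.0°) = 1.456 m; N'_1 = 17·cos(-16.0°) − 4·1.456 = 10.5; c'Δl = 12.96; W sinα = -4.7
Slice 2: Δl = 1.7/cos(-9.0°) = 1.721 m; N'_2 = 60·cos(-9.0°) − 16·1.721 = 31.7; c'Δl = 15.32; W sinα = -9.4
Slice 3: Δl = 1.5/cos(-2.0°) = 1.501 m; N'_3 = 84·cos(-2.0°) − 4·1.501 = 77.9; c'Δl = 13.36; W sinα = -2.9
Slice 4: Δl = 2.8/cos7.3° = 2.823 m; N'_4 = 194·cos7.3° − 16·2.823 = 147.3; c'Δl = 25.12; W sinα = 24.7
Slice 5: Δl = 1.7/cos17.4° = 1.782 m; N'_5 = 101·cos17.4° − 10·1.782 = 78.6; c'Δl = 15.86; W sinα = 30.2
Slice 6: Δl = 2.6/cos27.5° = 2.931 m; N'_6 = 110·cos27.5° − 3·2.931 = 88.8; c'Δl = 26.09; W sinα = 50.8
Slice 7: Δl = 1.7/cos38.7° = 2.178 m; N'_7 = 25·cos38.7° − 4·2.178 = 10.8; c'Δl = 19.39; W sinα = 15.6
Σc'Δl = 128.1 kN/m; ΣN' = 445.6 kN/m; ΣW sinα = 104.3 kN/m
Resisting = 128.1 + 445.6·tan21.7° = 128.1 + 177.3 = 305.4 kN/m
FS = 305.4 / 104.3 = 2.929

FS = 2.93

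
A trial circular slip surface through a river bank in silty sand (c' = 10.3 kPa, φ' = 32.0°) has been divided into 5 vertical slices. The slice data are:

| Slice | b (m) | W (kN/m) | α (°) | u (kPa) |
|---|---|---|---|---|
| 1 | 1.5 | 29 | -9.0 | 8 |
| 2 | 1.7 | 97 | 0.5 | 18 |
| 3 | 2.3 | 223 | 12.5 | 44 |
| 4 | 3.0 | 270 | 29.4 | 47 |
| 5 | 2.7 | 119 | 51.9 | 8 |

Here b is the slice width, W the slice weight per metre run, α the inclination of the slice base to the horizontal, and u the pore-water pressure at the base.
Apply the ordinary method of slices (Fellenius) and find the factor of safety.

FS = 1.22

Ordinary method of slices: FS = Σ[c'·Δl_i + (W_i cosα_i − u_i·Δl_i)·tanφ'] / Σ W_i sinα_i, with Δl_i = b_i / cosα_i.
Slice 1: Δl = 1.5/cos(-9.0°) = 1.519 m; N'_1 = 29·cos(-9.0°) − 8·1.519 = 16.5; c'Δl = 15.64; W sinα = -4.5
Slice 2: Δl = 1.7/cos0.5° = 1.700 m; N'_2 = 97·cos0.5° − 18·1.700 = 66.4; c'Δl = 17.51; W sinα = 0.8
Slice 3: Δl = 2.3/cos12.5° = 2.356 m; N'_3 = 223·cos12.5° − 44·2.356 = 114.1; c'Δl = 24.27; W sinα = 48.3
Slice 4: Δl = 3.0/cos29.4° = 3.443 m; N'_4 = 270·cos29.4° − 47·3.443 = 73.4; c'Δl = 35.47; W sinα = 132.5
Slice 5: Δl = 2.7/cos51.9° = 4.376 m; N'_5 = 119·cos51.9° − 8·4.376 = 38.4; c'Δl = 45.07; W sinα = 93.6
Σc'Δl = 138.0 kN/m; ΣN' = 308.8 kN/m; ΣW sinα = 270.8 kN/m
Resisting = 138.0 + 308.8·tan32.0° = 138.0 + 192.9 = 330.9 kN/m
FS = 330.9 / 270.8 = 1.222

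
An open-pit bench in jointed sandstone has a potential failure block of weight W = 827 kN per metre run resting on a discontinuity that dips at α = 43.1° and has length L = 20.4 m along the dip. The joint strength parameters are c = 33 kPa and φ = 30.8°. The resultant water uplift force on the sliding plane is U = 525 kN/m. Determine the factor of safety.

FS = 1.27

Resolving the block weight along and normal to the plane and applying the Mohr–Coulomb strength on the joint:
N' = W cosα − U = 827·cos43.1° − 525 = 78.8 kN/m
Driving force T = W sinα = 827·sin43.1° = 565.1 kN/m
Resisting force R = c·L + N'·tanφ = 33·20.4 + 78.8·tan30.8° = 673.2 + 47.0 = 720.2 kN/m
FS = R / T = 720.2 / 565.1 = 1.275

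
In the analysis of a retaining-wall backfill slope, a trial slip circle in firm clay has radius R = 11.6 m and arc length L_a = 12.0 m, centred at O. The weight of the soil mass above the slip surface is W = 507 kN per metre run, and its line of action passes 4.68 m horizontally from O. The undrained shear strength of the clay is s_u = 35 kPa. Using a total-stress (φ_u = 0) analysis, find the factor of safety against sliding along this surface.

FS = 2.05

Taking moments about the centre O, the resisting moment is provided by the undrained shear strength acting along the arc:
M_R = s_u·L_a·R = 35·12.00·11.6 = 4872.0 kN·m/m
M_D = W·d = 507·4.68 = 2372.8 kN·m/m
FS = M_R / M_D = 4872.0 / 2372.8 = 2.053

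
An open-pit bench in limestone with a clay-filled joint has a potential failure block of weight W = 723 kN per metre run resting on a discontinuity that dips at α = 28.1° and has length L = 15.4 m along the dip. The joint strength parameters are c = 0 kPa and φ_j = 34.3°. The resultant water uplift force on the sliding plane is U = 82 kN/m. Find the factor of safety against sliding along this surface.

FS = 1.11

Resolving the block weight along and normal to the plane and applying the Mohr–Coulomb strength on the joint:
N' = W cosα − U = 723·cos28.1° − 82 = 555.8 kN/m
Driving force T = W sinα = 723·sin28.1° = 340.5 kN/m
Resisting force R = c·L + N'·tanφ_j = 0·15.4 + 555.8·tan34.3° = 0.0 + 379.1 = 379.1 kN/m
FS = R / T = 379.1 / 340.5 = 1.113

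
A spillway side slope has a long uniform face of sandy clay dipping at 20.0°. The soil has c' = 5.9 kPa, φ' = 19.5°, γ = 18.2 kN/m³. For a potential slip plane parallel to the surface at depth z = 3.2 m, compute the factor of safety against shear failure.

For an infinite slope with a slip plane parallel to the surface (no pore pressure): FS = [c' + γz cos²β tanφ'] / [γz sinβ cosβ].
γz = 18.2·3.2 = 58.24 kN/m²
Numerator = 5.9 + 58.24·cos²20.0°·tan19.5° = 5.9 + 58.24·0.8830·0.3541 = 24.111 kPa
Denominator = 58.24·sin20.0°·cos20.0° = 58.24·0.3420·0.9397 = 18.718 kPa
FS = 24.111 / 18.718 = 1.288

FS = 1.29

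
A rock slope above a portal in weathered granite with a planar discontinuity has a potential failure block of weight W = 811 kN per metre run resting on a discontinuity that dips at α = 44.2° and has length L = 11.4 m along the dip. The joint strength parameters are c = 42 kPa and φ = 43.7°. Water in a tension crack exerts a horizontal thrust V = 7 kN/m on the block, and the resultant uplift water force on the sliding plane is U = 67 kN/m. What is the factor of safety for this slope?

FS = 1.69

Resolving the block weight along and normal to the plane and applying the Mohr–Coulomb strength on the joint:
N' = W cosα − U − V sinα = 811·cos44.2° − 67 − 7·sin44.2° = 509.5 kN/m
Driving force T = W sinα + V cosα = 811·sin44.2° + 7·cos44.2° = 570.4 kN/m
Resisting force R = c·L + N'·tanφ = 42·11.4 + 509.5·tan43.7° = 478.8 + 486.9 = 965.7 kN/m
FS = R / T = 965.7 / 570.4 = 1.693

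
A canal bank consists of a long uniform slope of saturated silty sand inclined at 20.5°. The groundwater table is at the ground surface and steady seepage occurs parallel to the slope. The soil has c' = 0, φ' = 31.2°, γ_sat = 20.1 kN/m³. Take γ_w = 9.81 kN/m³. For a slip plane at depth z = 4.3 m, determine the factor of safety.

FS = 0.83

With seepage parallel to the slope and the water table at the surface, the effective normal stress on the slip plane uses the buoyant unit weight γ' = γ_sat − γ_w while the driving shear stress uses γ_sat:
FS = [c' + γ' z cos²β tanφ'] / [γ_sat z sinβ cosβ]
(For c' = 0 this reduces to FS = (γ'/γ_sat)·tanφ'/tanβ.)
γ' = 20.1 − 9.81 = 10.29 kN/m³
Numerator = 0.0 + 10.29·4.3·cos²20.5°·tan31.2° = 0.0 + 10.29·4.3·0.8774·0.6056 = 23.510 kPa
Denominator = 20.1·4.3·sin20.5°·cos20.5° = 20.1·4.3·0.3502·0.9367 = 28.352 kPa
FS = 23.510 / 28.352 = 0.829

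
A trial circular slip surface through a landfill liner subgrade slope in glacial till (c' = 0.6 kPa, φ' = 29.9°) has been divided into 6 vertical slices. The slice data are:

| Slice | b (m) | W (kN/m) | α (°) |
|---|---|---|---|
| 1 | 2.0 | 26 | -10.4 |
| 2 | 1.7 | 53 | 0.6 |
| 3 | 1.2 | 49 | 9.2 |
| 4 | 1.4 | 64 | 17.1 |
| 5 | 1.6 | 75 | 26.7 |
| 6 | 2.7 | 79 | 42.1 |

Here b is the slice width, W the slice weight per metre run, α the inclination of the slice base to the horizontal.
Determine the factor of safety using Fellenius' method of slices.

Ordinary method of slices: FS = Σ[c'·Δl_i + (W_i cosα_i)·tanφ'] / Σ W_i sinα_i, with Δl_i = b_i / cosα_i.
Slice 1: Δl = 2.0/cos(-10.4°) = 2.033 m; N'_1 = 26·cos(-10.4°) = 25.6; c'Δl = 1.22; W sinα = -4.7
Slice 2: Δl = 1.7/cos0.6° = 1.700 m; N'_2 = 53·cos0.6° = 53.0; c'Δl = 1.02; W sinα = 0.6
Slice 3: Δl = 1.2/cos9.2° = 1.216 m; N'_3 = 49·cos9.2° = 48.4; c'Δl = 0.73; W sinα = 7.8
Slice 4: Δl = 1.4/cos17.1° = 1.465 m; N'_4 = 64·cos17.1° = 61.2; c'Δl = 0.88; W sinα = 18.8
Slice 5: Δl = 1.6/cos26.7° = 1.791 m; N'_5 = 75·cos26.7° = 67.0; c'Δl = 1.07; W sinα = 33.7
Slice 6: Δl = 2.7/cos42.1° = 3.639 m; N'_6 = 79·cos42.1° = 58.6; c'Δl = 2.18; W sinα = 53.0
Σc'Δl = 7.1 kN/m; ΣN' = 313.7 kN/m; ΣW sinα = 109.2 kN/m
Resisting = 7.1 + 313.7·tan29.9° = 7.1 + 180.4 = 187.5 kN/m
FS = 187.5 / 109.2 = 1.717

FS = 1.72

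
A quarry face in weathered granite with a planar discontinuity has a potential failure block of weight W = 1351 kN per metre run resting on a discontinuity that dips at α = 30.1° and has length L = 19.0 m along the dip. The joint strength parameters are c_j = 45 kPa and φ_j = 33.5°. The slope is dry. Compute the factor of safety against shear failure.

FS = 2.40

Resolving the block weight along and normal to the plane and applying the Mohr–Coulomb strength on the joint:
N' = W cosα = 1351·cos30.1° = 1168.8 kN/m
Driving force T = W sinα = 1351·sin30.1° = 677.5 kN/m
Resisting force R = c_j·L + N'·tanφ_j = 45·19.0 + 1168.8·tan33.5° = 855.0 + 773.6 = 1628.6 kN/m
FS = R / T = 1628.6 / 677.5 = 2.404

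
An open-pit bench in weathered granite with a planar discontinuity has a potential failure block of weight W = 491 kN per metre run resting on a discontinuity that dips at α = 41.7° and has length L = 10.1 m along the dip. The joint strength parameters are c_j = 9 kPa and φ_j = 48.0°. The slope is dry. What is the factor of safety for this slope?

FS = 1.52

Resolving the block weight along and normal to the plane and applying the Mohr–Coulomb strength on the joint:
N' = W cosα = 491·cos41.7° = 366.6 kN/m
Driving force T = W sinα = 491·sin41.7° = 326.6 kN/m
Resisting force R = c_j·L + N'·tanφ_j = 9·10.1 + 366.6·tan48.0° = 90.9 + 407.1 = 498.0 kN/m
FS = R / T = 498.0 / 326.6 = 1.525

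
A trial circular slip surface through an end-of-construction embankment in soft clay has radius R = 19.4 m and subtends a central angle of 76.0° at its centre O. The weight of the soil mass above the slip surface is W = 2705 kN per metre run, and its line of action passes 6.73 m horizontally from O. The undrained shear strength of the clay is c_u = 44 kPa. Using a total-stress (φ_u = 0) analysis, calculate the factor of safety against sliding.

Taking moments about the centre O, the resisting moment is provided by the undrained shear strength acting along the arc:
Arc length L_a = R·θ = 19.4·(76.0°·π/180) = 19.4·1.3265 = 25.73 m
M_R = c_u·L_a·R = 44·25.73·19.4 = 21965.8 kN·m/m
M_D = W·d = 2705·6.73 = 18204.7 kN·m/m
FS = M_R / M_D = 21965.8 / 18204.7 = 1.207

FS = 1.21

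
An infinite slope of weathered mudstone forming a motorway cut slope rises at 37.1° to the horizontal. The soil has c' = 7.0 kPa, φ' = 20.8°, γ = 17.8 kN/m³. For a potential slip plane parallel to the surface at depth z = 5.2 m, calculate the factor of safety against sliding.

For an infinite slope with a slip plane parallel to the surface (no pore pressure): FS = [c' + γz cos²β tanφ'] / [γz sinβ cosβ].
γz = 17.8·5.2 = 92.56 kN/m²
Numerator = 7.0 + 92.56·cos²37.1°·tan20.8° = 7.0 + 92.56·0.6361·0.3799 = 29.367 kPa
Denominator = 92.56·sin37.1°·cos37.1° = 92.56·0.6032·0.7976 = 44.531 kPa
FS = 29.367 / 44.531 = 0.659

FS = 0.66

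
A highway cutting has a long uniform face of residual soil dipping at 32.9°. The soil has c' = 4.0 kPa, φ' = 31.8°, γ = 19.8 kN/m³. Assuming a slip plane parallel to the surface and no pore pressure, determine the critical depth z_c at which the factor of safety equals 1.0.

z_c = 10.65 m

Setting FS = 1.00 in FS = [c' + γz cos²β tanφ'] / [γz sinβ cosβ] and solving for z:
z = c' / [γ cosβ (FS·sinβ − cosβ·tanφ')]
  = 4.0 / [19.8·cos32.9°·(1.00·sin32.9° − cos32.9°·tan31.8°)]
  = 4.0 / [19.8·0.8396·(1.00·0.5432 − 0.8396·0.6200)]
  = 4.0 / 0.3755 = 10.652 m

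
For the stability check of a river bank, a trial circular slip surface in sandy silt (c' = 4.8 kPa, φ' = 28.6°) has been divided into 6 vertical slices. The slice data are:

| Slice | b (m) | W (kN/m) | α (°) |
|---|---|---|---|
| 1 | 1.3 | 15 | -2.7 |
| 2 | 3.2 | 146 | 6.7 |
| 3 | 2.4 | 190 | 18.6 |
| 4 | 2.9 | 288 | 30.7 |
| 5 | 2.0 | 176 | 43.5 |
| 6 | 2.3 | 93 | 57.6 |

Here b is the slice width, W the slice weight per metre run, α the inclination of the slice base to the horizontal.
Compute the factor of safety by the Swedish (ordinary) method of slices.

Ordinary method of slices: FS = Σ[c'·Δl_i + (W_i cosα_i)·tanφ'] / Σ W_i sinα_i, with Δl_i = b_i / cosα_i.
Slice 1: Δl = 1.3/cos(-2.7°) = 1.301 m; N'_1 = 15·cos(-2.7°) = 15.0; c'Δl = 6.25; W sinα = -0.7
Slice 2: Δl = 3.2/cos6.7° = 3.222 m; N'_2 = 146·cos6.7° = 145.0; c'Δl = 15.47; W sinα = 17.0
Slice 3: Δl = 2.4/cos18.6° = 2.532 m; N'_3 = 190·cos18.6° = 180.1; c'Δl = 12.15; W sinα = 60.6
Slice 4: Δl = 2.9/cos30.7° = 3.373 m; N'_4 = 288·cos30.7° = 247.6; c'Δl = 16.19; W sinα = 147.0
Slice 5: Δl = 2.0/cos43.5° = 2.757 m; N'_5 = 176·cos43.5° = 127.7; c'Δl = 13.23; W sinα = 121.2
Slice 6: Δl = 2.3/cos57.6° = 4.292 m; N'_6 = 93·cos57.6° = 49.8; c'Δl = 20.60; W sinα = 78.5
Σc'Δl = 83.9 kN/m; ΣN' = 765.2 kN/m; ΣW sinα = 423.6 kN/m
Resisting = 83.9 + 765.2·tan28.6° = 83.9 + 417.2 = 501.1 kN/m
FS = 501.1 / 423.6 = 1.183

FS = 1.18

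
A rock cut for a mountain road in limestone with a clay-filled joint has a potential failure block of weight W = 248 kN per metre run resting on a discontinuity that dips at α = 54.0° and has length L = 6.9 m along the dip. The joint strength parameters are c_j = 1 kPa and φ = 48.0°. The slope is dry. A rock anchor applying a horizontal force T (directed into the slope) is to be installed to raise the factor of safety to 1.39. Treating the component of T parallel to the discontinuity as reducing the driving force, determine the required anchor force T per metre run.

T = 64 kN/m

Resolving forces along and normal to the sliding plane, with the horizontal anchor force T adding T·sinα to the effective normal force and T·cosα acting up the plane against the driving force:
FS = [c_jL + (W cosα + T sinα) tanφ] / [W sinα − T cosα]
Without the anchor: N' = 145.8 kN/m, driving T_d = 200.6 kN/m, resisting R = 1·6.9 + 145.8·tan48.0° = 168.8 kN/m, FS = 0.84.
Setting FS = 1.39 and solving for T:
1.39·(200.6 − T cos54.0°) = 168.8 + T sin54.0°·tan48.0°
T·(sin54.0°·tan48.0° + 1.39·cos54.0°) = 1.39·200.6 − 168.8
T·(0.8090·1.1106 + 1.39·0.5878) = 278.9 − 168.8 = 110.1
T·1.7155 = 110.1
T = 64.2 kN/m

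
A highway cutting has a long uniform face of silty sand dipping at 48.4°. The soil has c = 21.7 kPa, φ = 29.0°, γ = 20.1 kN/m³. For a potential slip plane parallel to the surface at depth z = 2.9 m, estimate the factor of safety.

FS = 1.24

For an infinite slope with a slip plane parallel to the surface (no pore pressure): FS = [c + γz cos²β tanφ] / [γz sinβ cosβ].
γz = 20.1·2.9 = 58.29 kN/m²
Numerator = 21.7 + 58.29·cos²48.4°·tan29.0° = 21.7 + 58.29·0.4408·0.5543 = 35.942 kPa
Denominator = 58.29·sin48.4°·cos48.4° = 58.29·0.7478·0.6639 = 28.940 kPa
FS = 35.942 / 28.940 = 1.242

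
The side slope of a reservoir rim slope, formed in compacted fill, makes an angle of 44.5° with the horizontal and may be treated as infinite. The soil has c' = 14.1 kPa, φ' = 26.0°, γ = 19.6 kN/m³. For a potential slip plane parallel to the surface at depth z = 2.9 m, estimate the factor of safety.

FS = 0.99

For an infinite slope with a slip plane parallel to the surface (no pore pressure): FS = [c' + γz cos²β tanφ'] / [γz sinβ cosβ].
γz = 19.6·2.9 = 56.84 kN/m²
Numerator = 14.1 + 56.84·cos²44.5°·tan26.0° = 14.1 + 56.84·0.5087·0.4877 = 28.203 kPa
Denominator = 56.84·sin44.5°·cos44.5° = 56.84·0.7009·0.7133 = 28.416 kPa
FS = 28.203 / 28.416 = 0.993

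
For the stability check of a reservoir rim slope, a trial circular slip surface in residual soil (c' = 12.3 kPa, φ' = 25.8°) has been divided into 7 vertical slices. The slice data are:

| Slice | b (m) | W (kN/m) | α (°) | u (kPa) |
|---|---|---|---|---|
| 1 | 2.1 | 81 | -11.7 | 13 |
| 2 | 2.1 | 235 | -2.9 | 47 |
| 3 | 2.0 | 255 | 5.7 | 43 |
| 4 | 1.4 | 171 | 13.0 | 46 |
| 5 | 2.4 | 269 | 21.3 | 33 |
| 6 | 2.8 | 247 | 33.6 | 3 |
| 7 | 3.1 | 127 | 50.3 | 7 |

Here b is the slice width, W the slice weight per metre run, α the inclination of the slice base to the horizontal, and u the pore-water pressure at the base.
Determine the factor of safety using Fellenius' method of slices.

FS = 1.75

Ordinary method of slices: FS = Σ[c'·Δl_i + (W_i cosα_i − u_i·Δl_i)·tanφ'] / Σ W_i sinα_i, with Δl_i = b_i / cosα_i.
Slice 1: Δl = 2.1/cos(-11.7°) = 2.145 m; N'_1 = 81·cos(-11.7°) − 13·2.145 = 51.4; c'Δl = 26.38; W sinα = -16.4
Slice 2: Δl = 2.1/cos(-2.9°) = 2.103 m; N'_2 = 235·cos(-2.9°) − 47·2.103 = 135.9; c'Δl = 25.86; W sinα = -11.9
Slice 3: Δl = 2.0/cos5.7° = 2.010 m; N'_3 = 255·cos5.7° − 43·2.010 = 167.3; c'Δl = 24.72; W sinα = 25.3
Slice 4: Δl = 1.4/cos13.0° = 1.437 m; N'_4 = 171·cos13.0° − 46·1.437 = 100.5; c'Δl = 17.67; W sinα = 38.5
Slice 5: Δl = 2.4/cos21.3° = 2.576 m; N'_5 = 269·cos21.3° − 33·2.576 = 165.6; c'Δl = 31.68; W sinα = 97.7
Slice 6: Δl = 2.8/cos33.6° = 3.362 m; N'_6 = 247·cos33.6° − 3·3.362 = 195.6; c'Δl = 41.35; W sinα = 136.7
Slice 7: Δl = 3.1/cos50.3° = 4.853 m; N'_7 = 127·cos50.3° − 7·4.853 = 47.2; c'Δl = 59.69; W sinα = 97.7
Σc'Δl = 227.4 kN/m; ΣN' = 863.6 kN/m; ΣW sinα = 367.6 kN/m
Resisting = 227.4 + 863.6·tan25.8° = 227.4 + 417.5 = 644.8 kN/m
FS = 644.8 / 367.6 = 1.754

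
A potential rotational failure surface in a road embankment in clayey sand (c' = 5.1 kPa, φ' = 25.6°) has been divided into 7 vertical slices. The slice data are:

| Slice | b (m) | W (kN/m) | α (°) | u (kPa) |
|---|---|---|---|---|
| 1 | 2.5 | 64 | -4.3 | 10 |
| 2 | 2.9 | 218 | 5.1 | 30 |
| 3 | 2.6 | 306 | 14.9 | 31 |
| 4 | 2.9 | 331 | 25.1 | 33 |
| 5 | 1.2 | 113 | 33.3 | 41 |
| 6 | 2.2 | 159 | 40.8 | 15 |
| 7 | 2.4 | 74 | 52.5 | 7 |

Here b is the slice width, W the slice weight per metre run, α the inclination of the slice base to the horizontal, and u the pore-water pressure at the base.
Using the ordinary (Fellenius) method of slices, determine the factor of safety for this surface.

Ordinary method of slices: FS = Σ[c'·Δl_i + (W_i cosα_i − u_i·Δl_i)·tanφ'] / Σ W_i sinα_i, with Δl_i = b_i / cosα_i.
Slice 1: Δl = 2.5/cos(-4.3°) = 2.507 m; N'_1 = 64·cos(-4.3°) − 10·2.507 = 38.7; c'Δl = 12.79; W sinα = -4.8
Slice 2: Δl = 2.9/cos5.1° = 2.912 m; N'_2 = 218·cos5.1° − 30·2.912 = 129.8; c'Δl = 14.85; W sinα = 19.4
Slice 3: Δl = 2.6/cos14.9° = 2.690 m; N'_3 = 306·cos14.9° − 31·2.690 = 212.3; c'Δl = 13.72; W sinα = 78.7
Slice 4: Δl = 2.9/cos25.1° = 3.202 m; N'_4 = 331·cos25.1° − 33·3.202 = 194.1; c'Δl = 16.33; W sinα = 140.4
Slice 5: Δl = 1.2/cos33.3° = 1.436 m; N'_5 = 113·cos33.3° − 41·1.436 = 35.6; c'Δl = 7.32; W sinα = 62.0
Slice 6: Δl = 2.2/cos40.8° = 2.906 m; N'_6 = 159·cos40.8° − 15·2.906 = 76.8; c'Δl = 14.82; W sinα = 103.9
Slice 7: Δl = 2.4/cos52.5° = 3.942 m; N'_7 = 74·cos52.5° − 7·3.942 = 17.5; c'Δl = 20.11; W sinα = 58.7
Σc'Δl = 99.9 kN/m; ΣN' = 704.7 kN/m; ΣW sinα = 458.3 kN/m
Resisting = 99.9 + 704.7·tan25.6° = 99.9 + 337.6 = 437.6 kN/m
FS = 437.6 / 458.3 = 0.955

FS = 0.95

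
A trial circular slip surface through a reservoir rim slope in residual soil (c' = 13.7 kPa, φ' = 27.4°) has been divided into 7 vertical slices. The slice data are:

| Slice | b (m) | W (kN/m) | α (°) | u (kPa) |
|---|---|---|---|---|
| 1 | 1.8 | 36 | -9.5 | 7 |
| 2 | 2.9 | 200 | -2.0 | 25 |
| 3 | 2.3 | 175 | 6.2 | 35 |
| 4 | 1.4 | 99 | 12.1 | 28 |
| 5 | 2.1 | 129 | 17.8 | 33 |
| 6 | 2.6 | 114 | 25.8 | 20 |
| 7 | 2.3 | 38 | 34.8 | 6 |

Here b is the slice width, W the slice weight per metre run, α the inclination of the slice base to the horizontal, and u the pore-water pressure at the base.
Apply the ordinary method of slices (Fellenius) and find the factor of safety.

FS = 3.17

Ordinary method of slices: FS = Σ[c'·Δl_i + (W_i cosα_i − u_i·Δl_i)·tanφ'] / Σ W_i sinα_i, with Δl_i = b_i / cosα_i.
Slice 1: Δl = 1.8/cos(-9.5°) = 1.825 m; N'_1 = 36·cos(-9.5°) − 7·1.825 = 22.7; c'Δl = 25.00; W sinα = -5.9
Slice 2: Δl = 2.9/cos(-2.0°) = 2.902 m; N'_2 = 200·cos(-2.0°) − 25·2.902 = 127.3; c'Δl = 39.75; W sinα = -7.0
Slice 3: Δl = 2.3/cos6.2° = 2.314 m; N'_3 = 175·cos6.2° − 35·2.314 = 93.0; c'Δl = 31.70; W sinα = 18.9
Slice 4: Δl = 1.4/cos12.1° = 1.432 m; N'_4 = 99·cos12.1° − 28·1.432 = 56.7; c'Δl = 19.62; W sinα = 20.8
Slice 5: Δl = 2.1/cos17.8° = 2.206 m; N'_5 = 129·cos17.8° − 33·2.206 = 50.0; c'Δl = 30.22; W sinα = 39.4
Slice 6: Δl = 2.6/cos25.8° = 2.888 m; N'_6 = 114·cos25.8° − 20·2.888 = 44.9; c'Δl = 39.56; W sinα = 49.6
Slice 7: Δl = 2.3/cos34.8° = 2.801 m; N'_7 = 38·cos34.8° − 6·2.801 = 14.4; c'Δl = 38.37; W sinα = 21.7
Σc'Δl = 224.2 kN/m; ΣN' = 409.1 kN/m; ΣW sinα = 137.5 kN/m
Resisting = 224.2 + 409.1·tan27.4° = 224.2 + 212.1 = 436.3 kN/m
FS = 436.3 / 137.5 = 3.174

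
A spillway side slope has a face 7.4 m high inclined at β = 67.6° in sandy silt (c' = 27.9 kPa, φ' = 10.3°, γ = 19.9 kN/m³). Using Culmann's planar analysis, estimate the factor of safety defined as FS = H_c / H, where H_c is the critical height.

FS = 1.50

H_c = (4c'/γ) · sinβ cosφ' / [1 − cos(β − φ')]
    = (4·27.9/19.9) · sin67.6°·cos10.3° / [1 − cos57.3°]
    = 5.608 · 0.9096 / 0.4598 = 11.10 m
FS = H_c / H = 11.10 / 7.4 = 1.499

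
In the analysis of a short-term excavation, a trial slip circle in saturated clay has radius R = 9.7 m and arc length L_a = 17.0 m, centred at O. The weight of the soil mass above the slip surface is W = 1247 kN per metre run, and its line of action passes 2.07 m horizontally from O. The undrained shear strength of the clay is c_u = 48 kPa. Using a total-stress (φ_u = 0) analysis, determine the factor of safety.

Taking moments about the centre O, the resisting moment is provided by the undrained shear strength acting along the arc:
M_R = c_u·L_a·R = 48·17.00·9.7 = 7915.2 kN·m/m
M_D = W·d = 1247·2.07 = 2581.3 kN·m/m
FS = M_R / M_D = 7915.2 / 2581.3 = 3.066

FS = 3.07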